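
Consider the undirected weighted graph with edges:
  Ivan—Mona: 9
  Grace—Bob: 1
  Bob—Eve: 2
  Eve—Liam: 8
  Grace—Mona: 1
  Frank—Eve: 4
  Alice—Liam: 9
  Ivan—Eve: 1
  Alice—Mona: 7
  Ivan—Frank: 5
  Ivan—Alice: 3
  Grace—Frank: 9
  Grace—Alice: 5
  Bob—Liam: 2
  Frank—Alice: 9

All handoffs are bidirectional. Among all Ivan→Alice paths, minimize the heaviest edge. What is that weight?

Checking several routes:
Ivan - Eve - Bob - Grace - Alice: max(1, 2, 1, 5) = 5
Ivan - Frank - Eve - Bob - Grace - Mona - Alice: max(5, 4, 2, 1, 1, 7) = 7
Ivan - Eve - Bob - Grace - Mona - Alice: max(1, 2, 1, 1, 7) = 7
Ivan - Alice: max(3) = 3
Ivan - Frank - Eve - Bob - Grace - Alice: max(5, 4, 2, 1, 5) = 5
Best route has worst link 3.

3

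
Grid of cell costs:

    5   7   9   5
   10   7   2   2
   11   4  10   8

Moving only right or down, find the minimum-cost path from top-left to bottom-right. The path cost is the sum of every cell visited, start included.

Best path: [0,0] -> [0,1] -> [1,1] -> [1,2] -> [1,3] -> [2,3]
Cost: 5 + 7 + 7 + 2 + 2 + 8 = 31
(Top row then right column would cost 36.)

31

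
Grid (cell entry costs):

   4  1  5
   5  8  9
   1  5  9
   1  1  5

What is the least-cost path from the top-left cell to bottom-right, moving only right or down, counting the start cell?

17

Best path: (0,0) (1,0) (2,0) (3,0) (3,1) (3,2)
Cost: 4 + 5 + 1 + 1 + 1 + 5 = 17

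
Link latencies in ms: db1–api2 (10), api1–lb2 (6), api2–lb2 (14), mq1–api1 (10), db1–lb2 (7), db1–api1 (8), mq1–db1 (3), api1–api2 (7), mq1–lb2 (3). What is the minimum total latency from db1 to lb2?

Some routes from db1 to lb2:
db1→mq1→api1→lb2: 3 + 10 + 6 = 19
db1→api1→lb2: 8 + 6 = 14
db1→mq1→lb2: 3 + 3 = 6
db1→lb2: 7
The minimum is 6 ms.

6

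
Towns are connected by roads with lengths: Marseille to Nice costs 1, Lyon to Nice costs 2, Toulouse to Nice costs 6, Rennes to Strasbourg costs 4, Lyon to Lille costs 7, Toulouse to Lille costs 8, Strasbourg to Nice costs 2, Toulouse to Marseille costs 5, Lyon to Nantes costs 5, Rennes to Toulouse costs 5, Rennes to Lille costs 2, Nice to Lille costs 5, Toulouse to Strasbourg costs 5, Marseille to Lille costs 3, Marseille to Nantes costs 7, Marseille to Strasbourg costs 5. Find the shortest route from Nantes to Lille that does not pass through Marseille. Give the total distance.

12

A few of the Nantes→Lille routes:
Nantes-Lyon-Nice-Strasbourg-Rennes-Lille: 5 + 2 + 2 + 4 + 2 = 15
Nantes-Lyon-Lille: 5 + 7 = 12
Nantes-Lyon-Nice-Toulouse-Rennes-Lille: 5 + 2 + 6 + 5 + 2 = 20
Nantes-Lyon-Nice-Strasbourg-Toulouse-Rennes-Lille: 5 + 2 + 2 + 5 + 5 + 2 = 21
Nantes-Lyon-Nice-Lille: 5 + 2 + 5 = 12
Best route has total 12.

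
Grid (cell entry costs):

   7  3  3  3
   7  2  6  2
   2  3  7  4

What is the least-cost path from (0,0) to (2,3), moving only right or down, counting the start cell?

Take [0,0] [0,1] [0,2] [0,3] [1,3] [2,3] for a total of 7 + 3 + 3 + 3 + 2 + 4 = 22.

22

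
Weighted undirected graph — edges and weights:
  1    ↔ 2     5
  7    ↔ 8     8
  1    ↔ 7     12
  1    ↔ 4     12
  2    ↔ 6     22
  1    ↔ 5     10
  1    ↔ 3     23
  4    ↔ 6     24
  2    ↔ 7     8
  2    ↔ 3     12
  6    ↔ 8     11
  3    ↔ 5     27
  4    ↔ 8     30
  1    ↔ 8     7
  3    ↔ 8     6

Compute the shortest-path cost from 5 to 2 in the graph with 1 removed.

39

Comparing a few candidate routes:
5 -> 3 -> 2: 27 + 12 = 39
5 -> 3 -> 8 -> 7 -> 2: 27 + 6 + 8 + 8 = 49
5 -> 3 -> 8 -> 6 -> 2: 27 + 6 + 11 + 22 = 66
Best route has total 39.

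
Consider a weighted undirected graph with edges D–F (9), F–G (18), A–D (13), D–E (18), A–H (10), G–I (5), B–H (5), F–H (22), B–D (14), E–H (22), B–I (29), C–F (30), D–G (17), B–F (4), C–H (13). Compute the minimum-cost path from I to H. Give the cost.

Comparing a few candidate routes:
I→G→D→F→B→H: 5 + 17 + 9 + 4 + 5 = 40
I→B→H: 29 + 5 = 34
I→G→F→B→H: 5 + 18 + 4 + 5 = 32
I→G→D→B→H: 5 + 17 + 14 + 5 = 41
I→G→F→H: 5 + 18 + 22 = 45
Shortest: 32.

32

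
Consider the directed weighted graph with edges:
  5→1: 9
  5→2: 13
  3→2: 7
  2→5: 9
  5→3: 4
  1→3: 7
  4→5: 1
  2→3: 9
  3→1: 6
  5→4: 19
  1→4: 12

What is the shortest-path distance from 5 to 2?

11

Paths from 5 to 2:
5-1-3-2: 9 + 7 + 7 = 23
5-2: 13
5-3-2: 4 + 7 = 11
Best route has total 11.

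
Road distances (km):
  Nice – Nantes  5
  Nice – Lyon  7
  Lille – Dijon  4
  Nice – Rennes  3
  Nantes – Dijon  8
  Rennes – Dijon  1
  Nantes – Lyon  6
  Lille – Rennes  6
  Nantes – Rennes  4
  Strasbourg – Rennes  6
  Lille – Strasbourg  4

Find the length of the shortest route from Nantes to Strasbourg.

Some routes from Nantes to Strasbourg:
Nantes → Rennes → Strasbourg: 4 + 6 = 10
Nantes → Dijon → Rennes → Strasbourg: 8 + 1 + 6 = 15
Nantes → Nice → Rennes → Strasbourg: 5 + 3 + 6 = 14
Nantes → Rennes → Dijon → Lille → Strasbourg: 4 + 1 + 4 + 4 = 13
Nantes → Rennes → Lille → Strasbourg: 4 + 6 + 4 = 14
Nantes → Dijon → Lille → Strasbourg: 8 + 4 + 4 = 16
The minimum is 10 km.

10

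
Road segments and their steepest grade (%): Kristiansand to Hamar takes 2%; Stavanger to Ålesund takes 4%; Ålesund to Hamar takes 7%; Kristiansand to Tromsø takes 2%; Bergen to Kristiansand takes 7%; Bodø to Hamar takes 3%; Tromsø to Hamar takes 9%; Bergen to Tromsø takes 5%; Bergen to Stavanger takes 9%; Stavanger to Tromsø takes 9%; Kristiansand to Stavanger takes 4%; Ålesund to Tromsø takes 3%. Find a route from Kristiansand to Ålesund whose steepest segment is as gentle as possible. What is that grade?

3

Comparing a few candidate routes:
Kristiansand→Bergen→Tromsø→Ålesund: max(7, 5, 3) = 7
Kristiansand→Tromsø→Ålesund: max(2, 3) = 3
Kristiansand→Stavanger→Ålesund: max(4, 4) = 4
Smallest bottleneck: 3%.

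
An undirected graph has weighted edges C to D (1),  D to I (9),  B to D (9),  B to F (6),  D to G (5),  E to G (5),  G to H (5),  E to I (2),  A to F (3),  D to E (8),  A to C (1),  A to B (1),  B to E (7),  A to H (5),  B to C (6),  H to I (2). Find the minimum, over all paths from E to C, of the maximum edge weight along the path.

Some routes from E to C:
E-I-H-G-D-C: max(2, 2, 5, 5, 1) = 5
E-G-H-A-B-C: max(5, 5, 5, 1, 6) = 6
E-G-H-A-C: max(5, 5, 5, 1) = 5
E-I-H-A-C: max(2, 2, 5, 1) = 5
E-G-D-C: max(5, 5, 1) = 5
Best route has worst link 5.

5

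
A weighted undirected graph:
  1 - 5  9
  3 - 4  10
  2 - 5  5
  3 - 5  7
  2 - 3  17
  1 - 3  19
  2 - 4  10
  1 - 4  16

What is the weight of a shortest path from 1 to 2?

14

Comparing a few candidate routes:
1→5→3→2: 9 + 7 + 17 = 33
1→3→5→2: 19 + 7 + 5 = 31
1→4→2: 16 + 10 = 26
1→5→2: 9 + 5 = 14
Shortest: 14.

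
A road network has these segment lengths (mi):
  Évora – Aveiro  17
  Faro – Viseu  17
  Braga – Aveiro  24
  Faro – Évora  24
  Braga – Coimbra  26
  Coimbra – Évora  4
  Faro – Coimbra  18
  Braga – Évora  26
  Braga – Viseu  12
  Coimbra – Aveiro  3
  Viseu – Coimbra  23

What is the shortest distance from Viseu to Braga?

A few of the Viseu→Braga routes:
Viseu - Braga: 12
Viseu - Coimbra - Braga: 23 + 26 = 49
Viseu - Coimbra - Évora - Braga: 23 + 4 + 26 = 53
Viseu - Coimbra - Aveiro - Braga: 23 + 3 + 24 = 50
Shortest: 12 mi.

12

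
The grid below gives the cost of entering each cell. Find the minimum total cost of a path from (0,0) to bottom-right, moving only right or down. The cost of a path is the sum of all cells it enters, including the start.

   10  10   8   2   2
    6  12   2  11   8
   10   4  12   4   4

Best path: r0c0 r0c1 r0c2 r0c3 r0c4 r1c4 r2c4
Cost: 10 + 10 + 8 + 2 + 2 + 8 + 4 = 44

44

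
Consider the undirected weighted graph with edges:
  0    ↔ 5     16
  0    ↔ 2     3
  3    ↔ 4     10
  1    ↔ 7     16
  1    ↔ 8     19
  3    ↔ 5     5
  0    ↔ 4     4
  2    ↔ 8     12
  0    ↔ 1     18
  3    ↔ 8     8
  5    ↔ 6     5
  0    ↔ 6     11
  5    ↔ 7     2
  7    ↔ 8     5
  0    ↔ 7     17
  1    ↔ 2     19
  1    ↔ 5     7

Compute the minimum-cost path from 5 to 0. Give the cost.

16

Comparing a few candidate routes:
5 → 0: 16
5 → 7 → 8 → 2 → 0: 2 + 5 + 12 + 3 = 22
5 → 7 → 0: 2 + 17 = 19
5 → 6 → 0: 5 + 11 = 16
5 → 3 → 4 → 0: 5 + 10 + 4 = 19
Best route has total 16.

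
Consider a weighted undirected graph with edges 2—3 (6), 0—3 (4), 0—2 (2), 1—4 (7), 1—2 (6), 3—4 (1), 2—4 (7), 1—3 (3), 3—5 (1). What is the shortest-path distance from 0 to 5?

5

Routes from 0 to 5:
0→2→4→3→5: 2 + 7 + 1 + 1 = 11
0→2→3→5: 2 + 6 + 1 = 9
0→2→4→1→3→5: 2 + 7 + 7 + 3 + 1 = 20
0→2→1→4→3→5: 2 + 6 + 7 + 1 + 1 = 17
0→3→5: 4 + 1 = 5
0→2→1→3→5: 2 + 6 + 3 + 1 = 12
The minimum is 5.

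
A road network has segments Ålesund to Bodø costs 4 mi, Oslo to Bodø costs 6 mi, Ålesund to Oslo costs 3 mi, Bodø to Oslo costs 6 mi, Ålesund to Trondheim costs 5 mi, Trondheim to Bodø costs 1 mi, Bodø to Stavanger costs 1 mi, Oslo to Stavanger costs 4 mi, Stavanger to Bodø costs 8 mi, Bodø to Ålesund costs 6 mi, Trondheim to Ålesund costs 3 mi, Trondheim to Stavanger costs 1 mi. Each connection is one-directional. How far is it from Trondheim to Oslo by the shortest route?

Some routes from Trondheim to Oslo:
Trondheim → Bodø → Ålesund → Oslo: 1 + 6 + 3 = 10
Trondheim → Ålesund → Oslo: 3 + 3 = 6
Trondheim → Bodø → Oslo: 1 + 6 = 7
Trondheim → Ålesund → Bodø → Oslo: 3 + 4 + 6 = 13
Best route has total 6 mi.

6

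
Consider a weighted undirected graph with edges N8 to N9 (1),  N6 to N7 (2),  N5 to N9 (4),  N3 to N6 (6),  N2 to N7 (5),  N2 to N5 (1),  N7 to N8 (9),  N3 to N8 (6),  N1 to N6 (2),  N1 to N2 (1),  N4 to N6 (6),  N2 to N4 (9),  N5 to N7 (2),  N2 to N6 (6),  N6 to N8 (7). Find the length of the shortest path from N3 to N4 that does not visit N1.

Comparing a few candidate routes:
N3→N8→N6→N4: 6 + 7 + 6 = 19
N3→N6→N4: 6 + 6 = 12
N3→N6→N7→N5→N2→N4: 6 + 2 + 2 + 1 + 9 = 20
Shortest: 12.

12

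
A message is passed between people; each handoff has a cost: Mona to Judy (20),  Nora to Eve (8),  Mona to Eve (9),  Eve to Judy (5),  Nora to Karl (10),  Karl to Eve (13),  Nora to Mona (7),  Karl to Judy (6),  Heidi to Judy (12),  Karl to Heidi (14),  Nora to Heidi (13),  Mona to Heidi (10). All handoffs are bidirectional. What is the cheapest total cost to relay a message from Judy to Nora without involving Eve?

Some routes from Judy to Nora avoiding Eve:
Judy-Heidi-Karl-Nora: 12 + 14 + 10 = 36
Judy-Karl-Nora: 6 + 10 = 16
Judy-Heidi-Mona-Nora: 12 + 10 + 7 = 29
Judy-Karl-Heidi-Nora: 6 + 14 + 13 = 33
Judy-Mona-Nora: 20 + 7 = 27
Judy-Heidi-Nora: 12 + 13 = 25
Best route has total 16.

16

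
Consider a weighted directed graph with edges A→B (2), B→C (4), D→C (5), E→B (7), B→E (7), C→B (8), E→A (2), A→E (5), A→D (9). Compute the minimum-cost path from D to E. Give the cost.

Candidate routes:
D - C - B - E: 5 + 8 + 7 = 20
The minimum is 20.

20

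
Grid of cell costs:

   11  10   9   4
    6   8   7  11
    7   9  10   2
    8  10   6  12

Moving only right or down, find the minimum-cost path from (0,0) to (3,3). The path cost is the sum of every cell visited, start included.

Best path: r0c0 → r1c0 → r1c1 → r1c2 → r2c2 → r2c3 → r3c3
Cost: 11 + 6 + 8 + 7 + 10 + 2 + 12 = 56
(Top row then right column would cost 59.)

56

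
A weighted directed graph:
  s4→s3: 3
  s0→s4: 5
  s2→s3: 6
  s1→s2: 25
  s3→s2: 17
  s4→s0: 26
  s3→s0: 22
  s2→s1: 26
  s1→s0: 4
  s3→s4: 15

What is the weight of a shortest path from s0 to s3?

Candidate routes:
s0-s4-s3: 5 + 3 = 8
The minimum is 8.

8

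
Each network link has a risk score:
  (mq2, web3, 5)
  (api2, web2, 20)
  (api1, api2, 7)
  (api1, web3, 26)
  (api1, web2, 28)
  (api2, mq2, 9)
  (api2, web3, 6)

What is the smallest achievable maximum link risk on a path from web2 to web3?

20

Candidate routes:
web2 - api2 - mq2 - web3: max(20, 9, 5) = 20
web2 - api1 - api2 - web3: max(28, 7, 6) = 28
web2 - api1 - web3: max(28, 26) = 28
web2 - api2 - web3: max(20, 6) = 20
web2 - api2 - api1 - web3: max(20, 7, 26) = 26
web2 - api1 - api2 - mq2 - web3: max(28, 7, 9, 5) = 28
Best route has worst link 20.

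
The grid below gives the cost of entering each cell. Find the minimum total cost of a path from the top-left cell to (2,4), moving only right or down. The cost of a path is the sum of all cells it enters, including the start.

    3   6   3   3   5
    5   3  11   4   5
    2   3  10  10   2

Best path: [0,0] -> [0,1] -> [0,2] -> [0,3] -> [1,3] -> [1,4] -> [2,4]
Cost: 3 + 6 + 3 + 3 + 4 + 5 + 2 = 26
For comparison, the top-then-right route costs 27.

26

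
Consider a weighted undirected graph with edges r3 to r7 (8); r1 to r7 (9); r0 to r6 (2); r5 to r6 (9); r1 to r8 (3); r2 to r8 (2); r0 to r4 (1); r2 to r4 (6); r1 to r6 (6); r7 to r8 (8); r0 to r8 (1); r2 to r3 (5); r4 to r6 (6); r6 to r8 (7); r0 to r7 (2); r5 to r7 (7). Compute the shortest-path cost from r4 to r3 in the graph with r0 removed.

11

Checking several routes:
r4→r6→r1→r8→r2→r3: 6 + 6 + 3 + 2 + 5 = 22
r4→r2→r3: 6 + 5 = 11
r4→r6→r8→r2→r3: 6 + 7 + 2 + 5 = 20
The minimum is 11.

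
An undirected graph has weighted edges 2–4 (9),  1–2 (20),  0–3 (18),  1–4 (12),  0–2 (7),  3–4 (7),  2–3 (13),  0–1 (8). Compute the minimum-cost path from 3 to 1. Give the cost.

Comparing a few candidate routes:
3 → 4 → 1: 7 + 12 = 19
3 → 2 → 1: 13 + 20 = 33
3 → 0 → 1: 18 + 8 = 26
3 → 4 → 2 → 0 → 1: 7 + 9 + 7 + 8 = 31
3 → 2 → 0 → 1: 13 + 7 + 8 = 28
Best route has total 19.

19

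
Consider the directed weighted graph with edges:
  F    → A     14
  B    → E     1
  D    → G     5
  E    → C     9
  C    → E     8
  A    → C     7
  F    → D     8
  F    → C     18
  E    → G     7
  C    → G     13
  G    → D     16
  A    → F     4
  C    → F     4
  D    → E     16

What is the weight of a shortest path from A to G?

17

Comparing a few candidate routes:
A-F-D-G: 4 + 8 + 5 = 17
A-C-F-D-G: 7 + 4 + 8 + 5 = 24
A-C-E-G: 7 + 8 + 7 = 22
A-C-G: 7 + 13 = 20
The minimum is 17.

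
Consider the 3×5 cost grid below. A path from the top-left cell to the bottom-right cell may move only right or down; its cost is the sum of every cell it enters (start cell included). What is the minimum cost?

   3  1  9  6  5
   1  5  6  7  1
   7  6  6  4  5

Cheapest: (0,0)→(0,1)→(1,1)→(1,2)→(1,3)→(1,4)→(2,4)
  3 + 1 + 5 + 6 + 7 + 1 + 5 = 28

28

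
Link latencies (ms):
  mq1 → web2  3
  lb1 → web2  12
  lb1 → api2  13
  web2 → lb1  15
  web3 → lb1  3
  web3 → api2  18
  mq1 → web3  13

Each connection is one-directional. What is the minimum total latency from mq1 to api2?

29

Routes from mq1 to api2:
mq1-web2-lb1-api2: 3 + 15 + 13 = 31
mq1-web3-lb1-api2: 13 + 3 + 13 = 29
mq1-web3-api2: 13 + 18 = 31
The minimum is 29 ms.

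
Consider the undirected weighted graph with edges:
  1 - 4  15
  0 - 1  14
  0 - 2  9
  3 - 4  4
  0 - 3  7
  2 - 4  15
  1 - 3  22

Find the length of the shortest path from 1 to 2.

Checking several routes:
1 -> 4 -> 2: 15 + 15 = 30
1 -> 4 -> 3 -> 0 -> 2: 15 + 4 + 7 + 9 = 35
1 -> 0 -> 2: 14 + 9 = 23
1 -> 3 -> 0 -> 2: 22 + 7 + 9 = 38
Shortest: 23.

23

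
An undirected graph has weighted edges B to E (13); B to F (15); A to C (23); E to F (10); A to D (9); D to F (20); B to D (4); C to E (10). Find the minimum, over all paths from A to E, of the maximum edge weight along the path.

Paths from A to E:
A -> D -> F -> E: max(9, 20, 10) = 20
A -> D -> F -> B -> E: max(9, 20, 15, 13) = 20
A -> C -> E: max(23, 10) = 23
A -> D -> B -> E: max(9, 4, 13) = 13
A -> D -> B -> F -> E: max(9, 4, 15, 10) = 15
Best route has worst link 13.

13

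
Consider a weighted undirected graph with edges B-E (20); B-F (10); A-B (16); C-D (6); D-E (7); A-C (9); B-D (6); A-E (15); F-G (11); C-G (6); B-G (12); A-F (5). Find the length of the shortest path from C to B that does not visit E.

12

Some routes from C to B avoiding E:
C - A - B: 9 + 16 = 25
C - G - B: 6 + 12 = 18
C - A - F - B: 9 + 5 + 10 = 24
C - G - F - B: 6 + 11 + 10 = 27
C - A - F - G - B: 9 + 5 + 11 + 12 = 37
C - D - B: 6 + 6 = 12
Best route has total 12.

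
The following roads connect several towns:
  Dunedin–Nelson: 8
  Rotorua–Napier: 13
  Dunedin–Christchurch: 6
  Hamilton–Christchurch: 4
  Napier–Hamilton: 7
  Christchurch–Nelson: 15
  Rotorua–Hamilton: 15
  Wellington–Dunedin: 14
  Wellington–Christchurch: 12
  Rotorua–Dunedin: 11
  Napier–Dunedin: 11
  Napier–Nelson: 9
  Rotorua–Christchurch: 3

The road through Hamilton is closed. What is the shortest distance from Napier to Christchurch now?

16

A few of the Napier→Christchurch routes:
Napier→Nelson→Christchurch: 9 + 15 = 24
Napier→Rotorua→Christchurch: 13 + 3 = 16
Napier→Dunedin→Christchurch: 11 + 6 = 17
Napier→Nelson→Dunedin→Christchurch: 9 + 8 + 6 = 23
Napier→Dunedin→Rotorua→Christchurch: 11 + 11 + 3 = 25
Shortest: 16.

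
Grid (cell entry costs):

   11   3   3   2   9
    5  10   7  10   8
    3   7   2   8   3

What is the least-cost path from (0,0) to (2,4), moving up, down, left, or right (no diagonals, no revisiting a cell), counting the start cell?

37

One optimal route is [0,0] → [0,1] → [0,2] → [1,2] → [2,2] → [2,3] → [2,4].
Its cost is 11 + 3 + 3 + 7 + 2 + 8 + 3 = 37.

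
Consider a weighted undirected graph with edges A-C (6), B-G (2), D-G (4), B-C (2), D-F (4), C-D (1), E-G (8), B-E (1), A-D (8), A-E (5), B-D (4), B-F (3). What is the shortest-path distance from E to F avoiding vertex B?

Routes from E to F avoiding B:
E-G-D-F: 8 + 4 + 4 = 16
E-A-D-F: 5 + 8 + 4 = 17
E-A-C-D-F: 5 + 6 + 1 + 4 = 16
Best route has total 16.

16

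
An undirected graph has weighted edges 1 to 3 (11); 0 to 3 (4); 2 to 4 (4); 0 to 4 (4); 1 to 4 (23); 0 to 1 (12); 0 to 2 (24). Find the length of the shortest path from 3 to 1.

11

Candidate routes:
3 → 0 → 1: 4 + 12 = 16
3 → 1: 11
3 → 0 → 4 → 1: 4 + 4 + 23 = 31
3 → 0 → 2 → 4 → 1: 4 + 24 + 4 + 23 = 55
Best route has total 11.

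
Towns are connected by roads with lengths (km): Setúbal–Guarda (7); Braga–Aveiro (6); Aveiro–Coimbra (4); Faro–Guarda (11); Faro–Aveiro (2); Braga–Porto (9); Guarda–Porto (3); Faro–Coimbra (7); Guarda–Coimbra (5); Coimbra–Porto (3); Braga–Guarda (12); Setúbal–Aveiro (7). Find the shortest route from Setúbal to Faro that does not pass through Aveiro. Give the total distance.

18

Paths from Setúbal to Faro avoiding Aveiro:
Setúbal → Guarda → Braga → Porto → Coimbra → Faro: 7 + 12 + 9 + 3 + 7 = 38
Setúbal → Guarda → Faro: 7 + 11 = 18
Setúbal → Guarda → Coimbra → Faro: 7 + 5 + 7 = 19
Setúbal → Guarda → Porto → Coimbra → Faro: 7 + 3 + 3 + 7 = 20
The minimum is 18 km.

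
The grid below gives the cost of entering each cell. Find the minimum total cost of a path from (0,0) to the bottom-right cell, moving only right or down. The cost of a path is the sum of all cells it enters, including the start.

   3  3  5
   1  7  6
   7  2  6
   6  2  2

17

Take [0,0] [1,0] [1,1] [2,1] [3,1] [3,2] for a total of 3 + 1 + 7 + 2 + 2 + 2 = 17.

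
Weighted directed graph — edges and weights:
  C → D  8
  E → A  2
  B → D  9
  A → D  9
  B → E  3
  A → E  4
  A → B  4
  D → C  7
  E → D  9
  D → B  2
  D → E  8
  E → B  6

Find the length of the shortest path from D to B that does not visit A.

Routes from D to B avoiding A:
D-B: 2
D-E-B: 8 + 6 = 14
Best route has total 2.

2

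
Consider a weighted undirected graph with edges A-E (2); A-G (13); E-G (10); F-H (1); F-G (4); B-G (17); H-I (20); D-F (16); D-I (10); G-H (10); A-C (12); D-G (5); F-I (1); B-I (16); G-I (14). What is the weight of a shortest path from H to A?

Comparing a few candidate routes:
H→F→I→G→E→A: 1 + 1 + 14 + 10 + 2 = 28
H→F→G→E→A: 1 + 4 + 10 + 2 = 17
H→F→G→A: 1 + 4 + 13 = 18
H→G→A: 10 + 13 = 23
H→G→E→A: 10 + 10 + 2 = 22
Best route has total 17.

17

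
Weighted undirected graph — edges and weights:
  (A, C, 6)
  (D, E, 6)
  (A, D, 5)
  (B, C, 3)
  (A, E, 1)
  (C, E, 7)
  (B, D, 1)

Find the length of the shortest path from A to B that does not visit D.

Routes from A to B avoiding D:
A -> E -> C -> B: 1 + 7 + 3 = 11
A -> C -> B: 6 + 3 = 9
Best route has total 9.

9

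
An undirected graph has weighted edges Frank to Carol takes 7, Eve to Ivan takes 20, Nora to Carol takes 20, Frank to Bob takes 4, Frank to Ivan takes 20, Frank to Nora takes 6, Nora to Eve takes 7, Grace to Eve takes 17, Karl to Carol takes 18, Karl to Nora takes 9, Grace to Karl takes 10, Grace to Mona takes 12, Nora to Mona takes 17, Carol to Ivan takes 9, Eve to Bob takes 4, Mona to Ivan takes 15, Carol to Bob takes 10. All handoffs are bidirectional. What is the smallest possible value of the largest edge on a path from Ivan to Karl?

9

Some routes from Ivan to Karl:
Ivan - Carol - Bob - Eve - Nora - Karl: max(9, 10, 4, 7, 9) = 10
Ivan - Carol - Frank - Nora - Karl: max(9, 7, 6, 9) = 9
Ivan - Carol - Bob - Frank - Nora - Karl: max(9, 10, 4, 6, 9) = 10
Ivan - Mona - Grace - Karl: max(15, 12, 10) = 15
Ivan - Mona - Grace - Eve - Bob - Frank - Nora - Karl: max(15, 12, 17, 4, 4, 6, 9) = 17
Ivan - Carol - Frank - Bob - Eve - Nora - Karl: max(9, 7, 4, 4, 7, 9) = 9
Smallest bottleneck: 9.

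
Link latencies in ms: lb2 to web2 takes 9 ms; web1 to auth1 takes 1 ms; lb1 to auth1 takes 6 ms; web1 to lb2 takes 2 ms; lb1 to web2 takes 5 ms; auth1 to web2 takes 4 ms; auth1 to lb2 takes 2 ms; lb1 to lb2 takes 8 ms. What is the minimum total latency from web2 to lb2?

6

Some routes from web2 to lb2:
web2 → lb2: 9
web2 → lb1 → lb2: 5 + 8 = 13
web2 → lb1 → auth1 → web1 → lb2: 5 + 6 + 1 + 2 = 14
web2 → auth1 → lb2: 4 + 2 = 6
web2 → lb1 → auth1 → lb2: 5 + 6 + 2 = 13
web2 → auth1 → web1 → lb2: 4 + 1 + 2 = 7
The minimum is 6 ms.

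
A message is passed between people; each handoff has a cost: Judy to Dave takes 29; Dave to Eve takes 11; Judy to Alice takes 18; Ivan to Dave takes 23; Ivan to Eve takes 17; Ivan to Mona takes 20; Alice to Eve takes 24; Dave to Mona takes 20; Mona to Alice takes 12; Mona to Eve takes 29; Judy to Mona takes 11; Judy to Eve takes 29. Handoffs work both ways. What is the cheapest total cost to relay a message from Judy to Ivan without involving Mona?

46

Checking several routes:
Judy-Eve-Ivan: 29 + 17 = 46
Judy-Dave-Eve-Ivan: 29 + 11 + 17 = 57
Judy-Dave-Ivan: 29 + 23 = 52
Best route has total 46.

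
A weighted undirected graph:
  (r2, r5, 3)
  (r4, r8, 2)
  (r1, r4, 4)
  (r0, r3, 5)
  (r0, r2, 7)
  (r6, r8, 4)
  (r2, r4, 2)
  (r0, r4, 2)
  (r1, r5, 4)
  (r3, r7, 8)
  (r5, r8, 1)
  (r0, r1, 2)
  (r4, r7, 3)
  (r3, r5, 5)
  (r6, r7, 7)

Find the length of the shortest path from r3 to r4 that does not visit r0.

8

Checking several routes:
r3→r5→r8→r6→r7→r4: 5 + 1 + 4 + 7 + 3 = 20
r3→r5→r1→r4: 5 + 4 + 4 = 13
r3→r7→r4: 8 + 3 = 11
r3→r5→r8→r4: 5 + 1 + 2 = 8
r3→r5→r2→r4: 5 + 3 + 2 = 10
The minimum is 8.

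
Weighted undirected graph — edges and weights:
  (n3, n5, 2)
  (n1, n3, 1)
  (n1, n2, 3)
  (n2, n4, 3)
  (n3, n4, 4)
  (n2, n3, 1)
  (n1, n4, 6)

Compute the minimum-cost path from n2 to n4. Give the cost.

3

Routes from n2 to n4:
n2 -> n3 -> n1 -> n4: 1 + 1 + 6 = 8
n2 -> n4: 3
n2 -> n3 -> n4: 1 + 4 = 5
n2 -> n1 -> n3 -> n4: 3 + 1 + 4 = 8
n2 -> n1 -> n4: 3 + 6 = 9
Best route has total 3.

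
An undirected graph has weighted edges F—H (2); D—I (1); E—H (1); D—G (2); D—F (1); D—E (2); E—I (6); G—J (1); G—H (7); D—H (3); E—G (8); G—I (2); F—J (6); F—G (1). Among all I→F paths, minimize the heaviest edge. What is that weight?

Some routes from I to F:
I → G → F: max(2, 1) = 2
I → D → F: max(1, 1) = 1
I → G → D → F: max(2, 2, 1) = 2
The minimum achievable maximum is 1.

1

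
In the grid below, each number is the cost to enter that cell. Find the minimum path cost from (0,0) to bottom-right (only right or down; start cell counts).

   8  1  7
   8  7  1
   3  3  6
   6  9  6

29

Take [0,0] [0,1] [0,2] [1,2] [2,2] [3,2] for a total of 8 + 1 + 7 + 1 + 6 + 6 = 29.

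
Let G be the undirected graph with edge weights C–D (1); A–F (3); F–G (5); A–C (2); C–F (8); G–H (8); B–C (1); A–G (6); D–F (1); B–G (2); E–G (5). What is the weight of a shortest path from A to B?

3

Comparing a few candidate routes:
A - C - B: 2 + 1 = 3
A - F - D - C - B: 3 + 1 + 1 + 1 = 6
A - G - B: 6 + 2 = 8
A - F - G - B: 3 + 5 + 2 = 10
Shortest: 3.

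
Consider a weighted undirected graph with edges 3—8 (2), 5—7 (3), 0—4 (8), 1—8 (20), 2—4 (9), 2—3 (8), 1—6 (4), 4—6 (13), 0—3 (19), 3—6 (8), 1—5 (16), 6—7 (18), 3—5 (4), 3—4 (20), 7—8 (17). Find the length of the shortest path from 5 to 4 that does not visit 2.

A few of the 5→4 routes:
5 → 1 → 6 → 4: 16 + 4 + 13 = 33
5 → 3 → 0 → 4: 4 + 19 + 8 = 31
5 → 7 → 6 → 4: 3 + 18 + 13 = 34
5 → 3 → 4: 4 + 20 = 24
5 → 3 → 6 → 4: 4 + 8 + 13 = 25
Shortest: 24.

24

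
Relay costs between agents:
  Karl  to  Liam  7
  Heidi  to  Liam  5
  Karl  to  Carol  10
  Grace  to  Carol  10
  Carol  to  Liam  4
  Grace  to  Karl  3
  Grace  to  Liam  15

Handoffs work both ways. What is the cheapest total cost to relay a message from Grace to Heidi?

15

Candidate routes:
Grace → Karl → Carol → Liam → Heidi: 3 + 10 + 4 + 5 = 22
Grace → Liam → Heidi: 15 + 5 = 20
Grace → Carol → Karl → Liam → Heidi: 10 + 10 + 7 + 5 = 32
Grace → Karl → Liam → Heidi: 3 + 7 + 5 = 15
Grace → Carol → Liam → Heidi: 10 + 4 + 5 = 19
Shortest: 15.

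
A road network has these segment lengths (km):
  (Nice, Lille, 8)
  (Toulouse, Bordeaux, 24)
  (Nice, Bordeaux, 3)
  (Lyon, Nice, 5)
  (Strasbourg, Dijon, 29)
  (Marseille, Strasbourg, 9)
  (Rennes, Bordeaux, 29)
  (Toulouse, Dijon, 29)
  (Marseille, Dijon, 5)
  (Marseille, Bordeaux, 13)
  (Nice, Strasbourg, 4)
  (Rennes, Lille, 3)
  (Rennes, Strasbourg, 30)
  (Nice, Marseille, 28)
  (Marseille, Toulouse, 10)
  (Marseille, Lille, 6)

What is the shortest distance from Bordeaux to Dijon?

Comparing a few candidate routes:
Bordeaux→Nice→Lille→Marseille→Dijon: 3 + 8 + 6 + 5 = 22
Bordeaux→Toulouse→Marseille→Dijon: 24 + 10 + 5 = 39
Bordeaux→Nice→Strasbourg→Dijon: 3 + 4 + 29 = 36
Bordeaux→Marseille→Dijon: 13 + 5 = 18
Bordeaux→Nice→Strasbourg→Marseille→Dijon: 3 + 4 + 9 + 5 = 21
Bordeaux→Nice→Marseille→Dijon: 3 + 28 + 5 = 36
Best route has total 18 km.

18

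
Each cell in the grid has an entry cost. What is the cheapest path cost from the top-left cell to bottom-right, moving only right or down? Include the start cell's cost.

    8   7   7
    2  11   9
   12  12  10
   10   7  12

Path r0c0→r1c0→r2c0→r3c0→r3c1→r3c2: 8 + 2 + 12 + 10 + 7 + 12 = 51.

51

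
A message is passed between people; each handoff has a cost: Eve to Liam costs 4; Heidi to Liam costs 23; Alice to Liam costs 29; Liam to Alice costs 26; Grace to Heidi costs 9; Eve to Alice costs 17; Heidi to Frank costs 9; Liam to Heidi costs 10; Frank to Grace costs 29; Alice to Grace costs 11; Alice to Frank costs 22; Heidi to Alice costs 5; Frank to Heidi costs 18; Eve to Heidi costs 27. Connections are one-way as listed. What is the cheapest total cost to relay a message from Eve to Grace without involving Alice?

52

Paths from Eve to Grace avoiding Alice:
Eve→Heidi→Frank→Grace: 27 + 9 + 29 = 65
Eve→Liam→Heidi→Frank→Grace: 4 + 10 + 9 + 29 = 52
The minimum is 52.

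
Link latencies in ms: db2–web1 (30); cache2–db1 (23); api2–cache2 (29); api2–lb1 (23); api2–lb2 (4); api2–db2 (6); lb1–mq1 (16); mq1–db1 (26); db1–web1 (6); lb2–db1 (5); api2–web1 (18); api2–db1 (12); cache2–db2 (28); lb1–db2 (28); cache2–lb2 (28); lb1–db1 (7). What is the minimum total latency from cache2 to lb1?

30

Some routes from cache2 to lb1:
cache2 → db2 → api2 → lb2 → db1 → lb1: 28 + 6 + 4 + 5 + 7 = 50
cache2 → db1 → lb1: 23 + 7 = 30
cache2 → lb2 → api2 → db1 → lb1: 28 + 4 + 12 + 7 = 51
cache2 → lb2 → db1 → lb1: 28 + 5 + 7 = 40
cache2 → api2 → lb2 → db1 → lb1: 29 + 4 + 5 + 7 = 45
cache2 → api2 → db1 → lb1: 29 + 12 + 7 = 48
Shortest: 30 ms.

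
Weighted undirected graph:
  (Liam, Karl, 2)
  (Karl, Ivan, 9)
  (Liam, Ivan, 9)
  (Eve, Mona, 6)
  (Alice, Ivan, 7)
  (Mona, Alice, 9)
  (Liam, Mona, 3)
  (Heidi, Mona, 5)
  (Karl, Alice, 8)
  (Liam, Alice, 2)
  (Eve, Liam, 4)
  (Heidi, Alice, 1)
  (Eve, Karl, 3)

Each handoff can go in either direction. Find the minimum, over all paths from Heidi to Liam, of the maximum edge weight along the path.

2

A few of the Heidi→Liam routes:
Heidi - Mona - Eve - Karl - Alice - Liam: max(5, 6, 3, 8, 2) = 8
Heidi - Alice - Liam: max(1, 2) = 2
Heidi - Mona - Eve - Liam: max(5, 6, 4) = 6
Heidi - Mona - Eve - Karl - Liam: max(5, 6, 3, 2) = 6
Heidi - Mona - Liam: max(5, 3) = 5
Best route has worst link 2.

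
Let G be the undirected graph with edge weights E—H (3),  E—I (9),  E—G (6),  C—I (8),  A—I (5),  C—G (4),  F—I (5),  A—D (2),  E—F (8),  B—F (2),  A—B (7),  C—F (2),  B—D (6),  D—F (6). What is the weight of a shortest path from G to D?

A few of the G→D routes:
G→E→F→D: 6 + 8 + 6 = 20
G→C→F→B→D: 4 + 2 + 2 + 6 = 14
G→C→F→D: 4 + 2 + 6 = 12
G→C→F→B→A→D: 4 + 2 + 2 + 7 + 2 = 17
G→C→F→I→A→D: 4 + 2 + 5 + 5 + 2 = 18
G→C→I→A→D: 4 + 8 + 5 + 2 = 19
Shortest: 12.

12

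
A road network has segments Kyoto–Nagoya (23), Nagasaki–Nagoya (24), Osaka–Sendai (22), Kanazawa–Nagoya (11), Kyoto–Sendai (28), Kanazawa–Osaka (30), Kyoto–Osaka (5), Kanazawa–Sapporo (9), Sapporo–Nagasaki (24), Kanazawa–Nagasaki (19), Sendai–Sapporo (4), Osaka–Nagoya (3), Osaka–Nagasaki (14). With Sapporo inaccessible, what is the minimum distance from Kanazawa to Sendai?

Checking several routes:
Kanazawa - Osaka - Sendai: 30 + 22 = 52
Kanazawa - Nagoya - Kyoto - Sendai: 11 + 23 + 28 = 62
Kanazawa - Nagoya - Kyoto - Osaka - Sendai: 11 + 23 + 5 + 22 = 61
Kanazawa - Nagasaki - Osaka - Sendai: 19 + 14 + 22 = 55
Kanazawa - Nagoya - Osaka - Sendai: 11 + 3 + 22 = 36
Kanazawa - Nagoya - Osaka - Kyoto - Sendai: 11 + 3 + 5 + 28 = 47
The minimum is 36.

36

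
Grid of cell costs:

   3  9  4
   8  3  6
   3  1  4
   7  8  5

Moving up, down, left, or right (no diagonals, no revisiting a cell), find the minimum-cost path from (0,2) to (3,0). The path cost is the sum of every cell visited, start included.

24

One optimal route is (0,2) -> (1,2) -> (1,1) -> (2,1) -> (2,0) -> (3,0).
Its cost is 4 + 6 + 3 + 1 + 3 + 7 = 24.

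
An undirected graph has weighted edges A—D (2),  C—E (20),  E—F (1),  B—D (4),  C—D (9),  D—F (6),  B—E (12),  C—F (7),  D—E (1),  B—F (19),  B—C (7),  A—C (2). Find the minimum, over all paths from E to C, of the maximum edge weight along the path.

2

Checking several routes:
E -> D -> A -> C: max(1, 2, 2) = 2
E -> D -> B -> C: max(1, 4, 7) = 7
E -> D -> F -> C: max(1, 6, 7) = 7
E -> F -> D -> A -> C: max(1, 6, 2, 2) = 6
Best route has worst link 2.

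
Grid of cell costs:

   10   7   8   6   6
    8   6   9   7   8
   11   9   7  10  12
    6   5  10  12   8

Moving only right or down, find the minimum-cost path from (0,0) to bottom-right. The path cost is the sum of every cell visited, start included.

One optimal route is [0,0] -> [0,1] -> [0,2] -> [0,3] -> [0,4] -> [1,4] -> [2,4] -> [3,4].
Its cost is 10 + 7 + 8 + 6 + 6 + 8 + 12 + 8 = 65.

65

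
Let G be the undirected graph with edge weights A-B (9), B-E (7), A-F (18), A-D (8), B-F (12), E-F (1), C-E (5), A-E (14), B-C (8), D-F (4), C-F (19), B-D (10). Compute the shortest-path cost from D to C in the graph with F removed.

18

A few of the D→C routes:
D - A - E - C: 8 + 14 + 5 = 27
D - B - E - C: 10 + 7 + 5 = 22
D - A - B - C: 8 + 9 + 8 = 25
D - B - C: 10 + 8 = 18
Best route has total 18.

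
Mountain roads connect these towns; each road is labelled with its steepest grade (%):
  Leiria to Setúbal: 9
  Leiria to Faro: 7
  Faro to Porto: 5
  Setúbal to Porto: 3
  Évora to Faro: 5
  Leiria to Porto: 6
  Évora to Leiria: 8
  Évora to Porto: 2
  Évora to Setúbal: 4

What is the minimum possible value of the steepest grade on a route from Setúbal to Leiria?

Checking several routes:
Setúbal -> Porto -> Leiria: max(3, 6) = 6
Setúbal -> Évora -> Porto -> Leiria: max(4, 2, 6) = 6
Setúbal -> Évora -> Faro -> Porto -> Leiria: max(4, 5, 5, 6) = 6
Setúbal -> Évora -> Faro -> Leiria: max(4, 5, 7) = 7
The minimum achievable maximum is 6%.

6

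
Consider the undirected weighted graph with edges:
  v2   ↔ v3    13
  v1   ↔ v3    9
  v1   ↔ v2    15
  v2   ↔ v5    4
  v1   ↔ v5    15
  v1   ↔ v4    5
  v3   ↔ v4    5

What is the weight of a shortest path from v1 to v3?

9

Candidate routes:
v1-v3: 9
v1-v2-v3: 15 + 13 = 28
v1-v5-v2-v3: 15 + 4 + 13 = 32
v1-v4-v3: 5 + 5 = 10
The minimum is 9.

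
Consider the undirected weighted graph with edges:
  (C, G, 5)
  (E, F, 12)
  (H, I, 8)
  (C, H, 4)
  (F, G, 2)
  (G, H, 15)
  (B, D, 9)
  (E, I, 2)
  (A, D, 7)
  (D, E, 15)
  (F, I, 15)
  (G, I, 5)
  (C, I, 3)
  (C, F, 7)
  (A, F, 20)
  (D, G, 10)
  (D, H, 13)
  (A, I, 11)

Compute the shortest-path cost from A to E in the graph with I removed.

22

Some routes from A to E avoiding I:
A→D→E: 7 + 15 = 22
A→D→G→C→F→E: 7 + 10 + 5 + 7 + 12 = 41
A→F→E: 20 + 12 = 32
A→D→G→F→E: 7 + 10 + 2 + 12 = 31
The minimum is 22.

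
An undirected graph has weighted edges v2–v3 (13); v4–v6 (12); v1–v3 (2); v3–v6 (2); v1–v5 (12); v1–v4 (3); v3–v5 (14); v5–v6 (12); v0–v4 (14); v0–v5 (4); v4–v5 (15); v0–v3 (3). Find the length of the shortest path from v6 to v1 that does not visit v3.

15

A few of the v6→v1 routes:
v6 - v5 - v0 - v4 - v1: 12 + 4 + 14 + 3 = 33
v6 - v5 - v4 - v1: 12 + 15 + 3 = 30
v6 - v5 - v1: 12 + 12 = 24
v6 - v4 - v1: 12 + 3 = 15
Shortest: 15.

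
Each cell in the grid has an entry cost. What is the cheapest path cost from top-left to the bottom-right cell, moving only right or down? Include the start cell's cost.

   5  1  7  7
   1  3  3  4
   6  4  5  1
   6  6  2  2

19

One optimal route is [0,0]→[0,1]→[1,1]→[1,2]→[1,3]→[2,3]→[3,3].
Its cost is 5 + 1 + 3 + 3 + 4 + 1 + 2 = 19.
(Top row then right column would cost 27.)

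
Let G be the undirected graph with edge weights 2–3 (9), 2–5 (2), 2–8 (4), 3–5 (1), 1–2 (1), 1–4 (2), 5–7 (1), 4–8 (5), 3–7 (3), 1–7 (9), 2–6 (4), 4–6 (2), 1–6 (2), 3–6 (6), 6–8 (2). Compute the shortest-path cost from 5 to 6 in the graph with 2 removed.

7

A few of the 5→6 routes:
5 - 3 - 6: 1 + 6 = 7
5 - 7 - 1 - 6: 1 + 9 + 2 = 12
5 - 7 - 1 - 4 - 6: 1 + 9 + 2 + 2 = 14
5 - 3 - 7 - 1 - 6: 1 + 3 + 9 + 2 = 15
5 - 7 - 3 - 6: 1 + 3 + 6 = 10
5 - 3 - 7 - 1 - 4 - 6: 1 + 3 + 9 + 2 + 2 = 17
Shortest: 7.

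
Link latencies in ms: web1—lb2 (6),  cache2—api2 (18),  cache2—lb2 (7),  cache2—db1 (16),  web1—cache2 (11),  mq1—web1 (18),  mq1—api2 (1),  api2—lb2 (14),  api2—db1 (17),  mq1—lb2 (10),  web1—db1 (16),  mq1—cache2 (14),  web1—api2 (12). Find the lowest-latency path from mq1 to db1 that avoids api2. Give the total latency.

30

Some routes from mq1 to db1 avoiding api2:
mq1→web1→db1: 18 + 16 = 34
mq1→lb2→cache2→db1: 10 + 7 + 16 = 33
mq1→lb2→web1→db1: 10 + 6 + 16 = 32
mq1→cache2→db1: 14 + 16 = 30
Best route has total 30 ms.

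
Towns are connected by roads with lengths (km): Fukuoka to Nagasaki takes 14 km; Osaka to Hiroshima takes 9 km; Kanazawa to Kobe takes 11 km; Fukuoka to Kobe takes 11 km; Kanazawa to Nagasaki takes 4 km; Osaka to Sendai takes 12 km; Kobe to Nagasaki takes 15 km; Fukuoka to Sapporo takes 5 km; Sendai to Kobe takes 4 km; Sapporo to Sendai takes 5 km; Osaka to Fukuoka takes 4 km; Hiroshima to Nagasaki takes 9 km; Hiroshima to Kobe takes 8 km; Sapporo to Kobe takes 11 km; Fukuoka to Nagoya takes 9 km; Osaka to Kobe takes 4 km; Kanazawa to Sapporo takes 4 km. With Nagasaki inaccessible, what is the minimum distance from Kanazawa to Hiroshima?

19

A few of the Kanazawa→Hiroshima routes:
Kanazawa → Sapporo → Sendai → Kobe → Hiroshima: 4 + 5 + 4 + 8 = 21
Kanazawa → Kobe → Osaka → Hiroshima: 11 + 4 + 9 = 24
Kanazawa → Sapporo → Fukuoka → Osaka → Hiroshima: 4 + 5 + 4 + 9 = 22
Kanazawa → Kobe → Hiroshima: 11 + 8 = 19
Kanazawa → Sapporo → Kobe → Hiroshima: 4 + 11 + 8 = 23
Best route has total 19 km.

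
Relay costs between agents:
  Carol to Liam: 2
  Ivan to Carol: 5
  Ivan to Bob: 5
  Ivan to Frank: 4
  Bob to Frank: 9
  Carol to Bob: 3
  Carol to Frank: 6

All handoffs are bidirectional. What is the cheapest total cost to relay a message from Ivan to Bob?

Paths from Ivan to Bob:
Ivan - Bob: 5
Ivan - Frank - Carol - Bob: 4 + 6 + 3 = 13
Ivan - Frank - Bob: 4 + 9 = 13
Ivan - Carol - Bob: 5 + 3 = 8
Ivan - Carol - Frank - Bob: 5 + 6 + 9 = 20
The minimum is 5.

5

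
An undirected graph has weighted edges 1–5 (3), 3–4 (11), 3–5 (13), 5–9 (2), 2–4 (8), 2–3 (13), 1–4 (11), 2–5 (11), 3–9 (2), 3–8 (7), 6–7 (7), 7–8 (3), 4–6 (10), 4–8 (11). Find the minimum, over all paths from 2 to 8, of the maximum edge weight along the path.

A few of the 2→8 routes:
2 -> 4 -> 6 -> 7 -> 8: max(8, 10, 7, 3) = 10
2 -> 4 -> 3 -> 8: max(8, 11, 7) = 11
2 -> 5 -> 1 -> 4 -> 8: max(11, 3, 11, 11) = 11
2 -> 4 -> 8: max(8, 11) = 11
2 -> 4 -> 1 -> 5 -> 9 -> 3 -> 8: max(8, 11, 3, 2, 2, 7) = 11
Smallest bottleneck: 10.

10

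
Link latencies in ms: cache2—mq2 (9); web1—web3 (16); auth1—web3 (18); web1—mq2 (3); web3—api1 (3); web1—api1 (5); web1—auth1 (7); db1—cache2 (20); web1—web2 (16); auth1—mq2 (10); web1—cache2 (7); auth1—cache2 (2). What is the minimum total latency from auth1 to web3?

15

Checking several routes:
auth1 -> web3: 18
auth1 -> cache2 -> web1 -> api1 -> web3: 2 + 7 + 5 + 3 = 17
auth1 -> web1 -> api1 -> web3: 7 + 5 + 3 = 15
Best route has total 15 ms.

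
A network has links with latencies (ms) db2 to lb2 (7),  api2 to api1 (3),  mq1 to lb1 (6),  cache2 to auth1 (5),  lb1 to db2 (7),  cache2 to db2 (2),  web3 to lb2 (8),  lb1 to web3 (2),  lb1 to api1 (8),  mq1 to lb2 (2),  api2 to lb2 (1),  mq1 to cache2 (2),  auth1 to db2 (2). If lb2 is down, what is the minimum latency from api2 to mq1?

Paths from api2 to mq1 avoiding lb2:
api2 - api1 - lb1 - db2 - auth1 - cache2 - mq1: 3 + 8 + 7 + 2 + 5 + 2 = 27
api2 - api1 - lb1 - db2 - cache2 - mq1: 3 + 8 + 7 + 2 + 2 = 22
api2 - api1 - lb1 - mq1: 3 + 8 + 6 = 17
The minimum is 17 ms.

17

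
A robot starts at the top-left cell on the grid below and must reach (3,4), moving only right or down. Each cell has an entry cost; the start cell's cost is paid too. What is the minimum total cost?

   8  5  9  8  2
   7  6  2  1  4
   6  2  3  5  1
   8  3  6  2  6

33

Cheapest: [0,0] → [0,1] → [1,1] → [1,2] → [1,3] → [1,4] → [2,4] → [3,4]
  8 + 5 + 6 + 2 + 1 + 4 + 1 + 6 = 33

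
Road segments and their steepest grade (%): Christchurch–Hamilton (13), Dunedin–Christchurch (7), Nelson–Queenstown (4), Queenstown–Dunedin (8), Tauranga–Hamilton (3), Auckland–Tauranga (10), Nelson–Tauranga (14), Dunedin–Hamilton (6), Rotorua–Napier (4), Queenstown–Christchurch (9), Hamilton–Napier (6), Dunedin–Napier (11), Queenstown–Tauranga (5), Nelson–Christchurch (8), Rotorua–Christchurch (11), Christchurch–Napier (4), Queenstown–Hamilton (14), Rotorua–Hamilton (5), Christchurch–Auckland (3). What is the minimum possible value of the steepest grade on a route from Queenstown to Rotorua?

Comparing a few candidate routes:
Queenstown -> Nelson -> Christchurch -> Napier -> Rotorua: max(4, 8, 4, 4) = 8
Queenstown -> Tauranga -> Hamilton -> Dunedin -> Christchurch -> Napier -> Rotorua: max(5, 3, 6, 7, 4, 4) = 7
Queenstown -> Tauranga -> Hamilton -> Rotorua: max(5, 3, 5) = 5
Queenstown -> Tauranga -> Hamilton -> Napier -> Rotorua: max(5, 3, 6, 4) = 6
Smallest bottleneck: 5%.

5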